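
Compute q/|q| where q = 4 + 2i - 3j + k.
0.7303 + 0.3651i - 0.5477j + 0.1826k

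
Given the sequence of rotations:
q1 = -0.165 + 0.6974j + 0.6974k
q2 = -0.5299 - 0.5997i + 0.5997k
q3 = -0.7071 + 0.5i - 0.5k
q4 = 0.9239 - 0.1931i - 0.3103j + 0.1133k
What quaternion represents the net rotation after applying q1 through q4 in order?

q2 · q1 = -0.3308 - 0.3193i + 0.0487j - 0.8867k
q3 · q2 · q1 = -0.0498 + 0.0847i + 0.5686j + 0.8167k
q4 · q3 · q2 · q1 = 0.0542 - 0.23i + 0.7081j + 0.6654k
0.0542 - 0.23i + 0.7081j + 0.6654k


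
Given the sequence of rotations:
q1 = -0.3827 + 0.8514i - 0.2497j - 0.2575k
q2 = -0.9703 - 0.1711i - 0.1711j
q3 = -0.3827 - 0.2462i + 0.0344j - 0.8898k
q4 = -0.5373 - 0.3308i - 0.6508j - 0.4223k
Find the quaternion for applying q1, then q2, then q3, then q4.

q2 · q1 = 0.4743 - 0.7166i + 0.2637j + 0.4383k
q3 · q2 · q1 = 0.023 + 0.4072i + 0.6609j - 0.63k
q4 · q3 · q2 · q1 = 0.2864 + 0.4627i - 0.7504j + 0.3752k
0.2864 + 0.4627i - 0.7504j + 0.3752k


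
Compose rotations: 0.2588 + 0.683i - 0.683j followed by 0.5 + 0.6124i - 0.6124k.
-0.2889 + 0.0817i - 0.7598j - 0.5768k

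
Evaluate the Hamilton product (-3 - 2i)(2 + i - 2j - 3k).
-4 - 7i + 13k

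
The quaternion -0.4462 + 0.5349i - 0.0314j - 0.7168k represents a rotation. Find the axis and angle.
axis = (0.5977, -0.0351, -0.801), θ = 233°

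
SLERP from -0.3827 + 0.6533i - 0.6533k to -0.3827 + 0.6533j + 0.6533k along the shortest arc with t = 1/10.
-0.314 + 0.6234i - 0.0873j - 0.7107k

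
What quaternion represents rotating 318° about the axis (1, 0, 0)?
-0.9336 + 0.3584i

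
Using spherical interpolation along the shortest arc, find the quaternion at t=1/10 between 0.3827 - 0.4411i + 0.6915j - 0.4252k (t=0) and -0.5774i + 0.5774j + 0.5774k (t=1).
0.3605 - 0.4881i + 0.724j - 0.328k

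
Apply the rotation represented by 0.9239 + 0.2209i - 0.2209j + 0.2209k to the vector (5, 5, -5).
(3.048, 8.106, 0.058)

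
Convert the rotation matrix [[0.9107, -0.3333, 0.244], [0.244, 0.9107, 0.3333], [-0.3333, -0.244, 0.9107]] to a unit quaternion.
0.9659 - 0.1494i + 0.1494j + 0.1494k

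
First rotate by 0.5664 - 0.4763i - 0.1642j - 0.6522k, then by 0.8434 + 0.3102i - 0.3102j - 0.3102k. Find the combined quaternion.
0.3722 - 0.0746i + 0.0359j - 0.9244k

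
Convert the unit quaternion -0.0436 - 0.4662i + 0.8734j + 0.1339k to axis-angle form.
axis = (-0.4666, 0.8742, 0.134), θ = 185°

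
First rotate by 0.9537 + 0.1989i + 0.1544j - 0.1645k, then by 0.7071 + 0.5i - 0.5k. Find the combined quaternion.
0.4927 + 0.6947i + 0.092j - 0.516k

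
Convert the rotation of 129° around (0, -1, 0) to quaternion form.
0.4305 - 0.9026j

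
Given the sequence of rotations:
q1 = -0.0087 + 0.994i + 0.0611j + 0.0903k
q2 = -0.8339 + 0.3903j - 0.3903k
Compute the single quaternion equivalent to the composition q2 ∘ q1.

q2 · q1 = 0.0187 - 0.7698i - 0.4423j - 0.4599k
0.0187 - 0.7698i - 0.4423j - 0.4599k


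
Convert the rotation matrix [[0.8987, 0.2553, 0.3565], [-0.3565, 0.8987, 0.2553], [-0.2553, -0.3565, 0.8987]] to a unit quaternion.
0.9613 - 0.1591i + 0.1591j - 0.1591k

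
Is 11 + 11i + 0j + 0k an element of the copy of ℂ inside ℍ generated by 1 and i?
Yes. The quaternion 11 + 11i has j- and k-coefficients y = z = 0, so it lies in the complex subalgebra spanned by 1 and i.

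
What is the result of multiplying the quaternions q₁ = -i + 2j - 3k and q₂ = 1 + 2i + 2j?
-2 + 5i - 4j - 9k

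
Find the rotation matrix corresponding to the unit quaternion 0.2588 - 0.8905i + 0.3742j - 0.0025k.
[[0.7199, -0.6652, 0.1981], [-0.6677, -0.586, 0.4591], [-0.1892, -0.4628, -0.866]]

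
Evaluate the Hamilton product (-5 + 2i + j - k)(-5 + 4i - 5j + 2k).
24 - 33i + 12j - 19k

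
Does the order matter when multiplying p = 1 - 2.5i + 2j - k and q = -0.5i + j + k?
Yes: pq = -2.25 + 2.5i + 4j - 0.5k ≠ -2.25 - 3.5i - 2j + 2.5k = qp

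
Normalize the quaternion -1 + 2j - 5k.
-0.1826 + 0.3651j - 0.9129k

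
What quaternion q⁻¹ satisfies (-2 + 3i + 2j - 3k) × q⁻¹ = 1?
-0.0769 - 0.1154i - 0.0769j + 0.1154k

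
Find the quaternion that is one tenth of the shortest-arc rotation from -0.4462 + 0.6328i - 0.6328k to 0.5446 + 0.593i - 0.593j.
-0.3543 + 0.6999i - 0.0857j - 0.6142k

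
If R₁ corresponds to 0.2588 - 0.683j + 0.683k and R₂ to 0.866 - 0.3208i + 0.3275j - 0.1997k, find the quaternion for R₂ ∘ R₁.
0.5842 + 0.0043i - 0.2876j + 0.7589k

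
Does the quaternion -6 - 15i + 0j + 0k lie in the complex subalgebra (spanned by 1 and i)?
Yes. The quaternion -6 - 15i has j- and k-coefficients y = z = 0, so it lies in the complex subalgebra spanned by 1 and i.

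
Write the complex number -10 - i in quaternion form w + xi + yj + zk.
-10 - i + 0j + 0k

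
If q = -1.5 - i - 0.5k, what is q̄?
-1.5 + i + 0.5k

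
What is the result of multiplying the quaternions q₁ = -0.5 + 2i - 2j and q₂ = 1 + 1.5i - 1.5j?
-6.5 + 1.25i - 1.25j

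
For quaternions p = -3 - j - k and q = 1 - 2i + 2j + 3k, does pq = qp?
No: pq = 2 + 5i - 5j - 12k ≠ 2 + 7i - 9j - 8k = qp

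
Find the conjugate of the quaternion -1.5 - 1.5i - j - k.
-1.5 + 1.5i + j + k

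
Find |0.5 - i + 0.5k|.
1.225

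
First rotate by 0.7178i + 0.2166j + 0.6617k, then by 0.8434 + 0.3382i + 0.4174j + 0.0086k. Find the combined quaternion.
-0.3389 + 0.8797i - 0.0349j + 0.3317k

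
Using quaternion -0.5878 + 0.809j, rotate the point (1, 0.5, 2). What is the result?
(-2.211, 0.5, 0.333)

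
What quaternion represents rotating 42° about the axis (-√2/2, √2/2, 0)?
0.9336 - 0.2534i + 0.2534j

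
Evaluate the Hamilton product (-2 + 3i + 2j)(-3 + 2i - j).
2 - 13i - 4j - 7k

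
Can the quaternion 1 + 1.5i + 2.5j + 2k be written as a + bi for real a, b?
No. The quaternion 1 + 1.5i + 2.5j + 2k has j-coefficient y = 2.5 and k-coefficient z = 2, not both zero, so it does not lie in the complex subalgebra spanned by 1 and i.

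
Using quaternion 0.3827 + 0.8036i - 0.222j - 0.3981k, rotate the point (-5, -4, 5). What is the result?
(-6.763, 3.55, -2.768)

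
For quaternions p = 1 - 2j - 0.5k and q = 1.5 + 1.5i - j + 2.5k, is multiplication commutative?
No: pq = 0.75 - 4i - 4.75j + 4.75k ≠ 0.75 + 7i - 3.25j - 1.25k = qp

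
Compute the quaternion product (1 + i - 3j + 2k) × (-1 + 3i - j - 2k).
-3 + 10i + 10j + 4k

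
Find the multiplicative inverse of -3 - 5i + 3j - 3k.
-0.0577 + 0.0962i - 0.0577j + 0.0577k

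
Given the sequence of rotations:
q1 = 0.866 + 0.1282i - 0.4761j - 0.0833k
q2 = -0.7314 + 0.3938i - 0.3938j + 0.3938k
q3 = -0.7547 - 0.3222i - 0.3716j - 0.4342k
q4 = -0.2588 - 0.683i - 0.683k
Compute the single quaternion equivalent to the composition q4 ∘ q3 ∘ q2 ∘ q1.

q2 · q1 = -0.8386 + 0.4676i + 0.0905j + 0.265k
q3 · q2 · q1 = 0.9322 - 0.1419i + 0.1257j + 0.3087k
q4 · q3 · q2 · q1 = -0.1273 - 0.5141i + 0.2752j - 0.8024k
-0.1273 - 0.5141i + 0.2752j - 0.8024k


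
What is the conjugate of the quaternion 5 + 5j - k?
5 - 5j + k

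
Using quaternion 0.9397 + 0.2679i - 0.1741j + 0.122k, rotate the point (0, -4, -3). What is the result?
(2.076, -1.669, -4.232)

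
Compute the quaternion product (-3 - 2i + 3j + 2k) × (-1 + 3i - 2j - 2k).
19 - 9i + 5j - k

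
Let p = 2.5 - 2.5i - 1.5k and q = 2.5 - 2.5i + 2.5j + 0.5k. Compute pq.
0.75 - 8.75i + 11.25j - 8.75k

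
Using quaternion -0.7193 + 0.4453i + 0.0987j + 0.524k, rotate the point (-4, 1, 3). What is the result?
(0.09, 4.95, -1.22)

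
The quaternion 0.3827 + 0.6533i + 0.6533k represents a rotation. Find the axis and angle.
axis = (√2/2, 0, √2/2), θ = 3π/4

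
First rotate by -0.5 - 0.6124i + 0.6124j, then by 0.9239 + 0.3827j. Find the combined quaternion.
-0.6963 - 0.5658i + 0.3744j + 0.2344k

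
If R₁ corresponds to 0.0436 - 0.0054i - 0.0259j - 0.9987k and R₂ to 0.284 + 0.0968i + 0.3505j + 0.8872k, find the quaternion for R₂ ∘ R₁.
0.908 - 0.3244i + 0.0998j - 0.2456k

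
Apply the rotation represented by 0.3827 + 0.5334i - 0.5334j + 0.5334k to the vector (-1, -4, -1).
(3.886, 1.69, -0.196)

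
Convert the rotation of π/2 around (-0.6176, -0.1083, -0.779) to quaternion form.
0.7071 - 0.4367i - 0.0766j - 0.5508k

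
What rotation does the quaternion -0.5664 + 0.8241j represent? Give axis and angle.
axis = (0, 1, 0), θ = 249°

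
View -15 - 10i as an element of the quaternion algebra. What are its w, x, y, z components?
-15 - 10i + 0j + 0k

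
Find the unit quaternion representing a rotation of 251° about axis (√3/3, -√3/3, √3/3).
-0.5807 + 0.47i - 0.47j + 0.47k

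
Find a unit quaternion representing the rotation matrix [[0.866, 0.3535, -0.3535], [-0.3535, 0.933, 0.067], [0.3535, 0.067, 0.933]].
0.9659 - 0.183j - 0.183k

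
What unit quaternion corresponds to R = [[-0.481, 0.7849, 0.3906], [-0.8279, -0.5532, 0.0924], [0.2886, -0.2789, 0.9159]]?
-0.4695 + 0.1977i - 0.0543j + 0.8588k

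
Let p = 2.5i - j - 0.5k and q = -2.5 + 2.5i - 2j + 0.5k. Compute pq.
-8 - 7.75i - 1.25k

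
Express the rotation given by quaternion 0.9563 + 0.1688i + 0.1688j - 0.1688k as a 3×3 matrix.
[[0.886, 0.3798, 0.2659], [-0.2659, 0.886, -0.3798], [-0.3798, 0.2659, 0.886]]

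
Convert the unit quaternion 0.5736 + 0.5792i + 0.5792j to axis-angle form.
axis = (√2/2, √2/2, 0), θ = 110°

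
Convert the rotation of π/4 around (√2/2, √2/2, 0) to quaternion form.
0.9239 + 0.2706i + 0.2706j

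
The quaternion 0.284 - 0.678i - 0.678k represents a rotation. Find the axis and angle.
axis = (-√2/2, 0, -√2/2), θ = 147°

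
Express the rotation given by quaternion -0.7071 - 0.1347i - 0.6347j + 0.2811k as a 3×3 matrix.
[[0.0363, 0.5685, 0.8219], [-0.2265, 0.8057, -0.5473], [-0.9733, -0.1663, 0.158]]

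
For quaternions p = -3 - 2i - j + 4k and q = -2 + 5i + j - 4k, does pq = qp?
No: pq = 33 - 11i + 11j + 7k ≠ 33 - 11i - 13j + k = qp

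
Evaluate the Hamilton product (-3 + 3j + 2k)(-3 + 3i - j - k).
14 - 10i - 12k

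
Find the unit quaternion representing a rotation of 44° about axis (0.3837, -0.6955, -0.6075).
0.9272 + 0.1437i - 0.2605j - 0.2276k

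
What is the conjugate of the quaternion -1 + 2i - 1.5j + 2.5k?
-1 - 2i + 1.5j - 2.5k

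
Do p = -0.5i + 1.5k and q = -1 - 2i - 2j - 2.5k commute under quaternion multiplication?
No: pq = 2.75 + 3.5i - 4.25j - 0.5k ≠ 2.75 - 2.5i + 4.25j - 2.5k = qp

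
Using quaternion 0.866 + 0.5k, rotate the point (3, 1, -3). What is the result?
(0.634, 3.098, -3)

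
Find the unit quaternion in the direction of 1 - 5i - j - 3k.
0.1667 - 0.8333i - 0.1667j - 0.5k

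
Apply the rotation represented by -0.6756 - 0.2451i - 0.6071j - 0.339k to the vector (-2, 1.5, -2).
(-2.28, -0.697, 2.137)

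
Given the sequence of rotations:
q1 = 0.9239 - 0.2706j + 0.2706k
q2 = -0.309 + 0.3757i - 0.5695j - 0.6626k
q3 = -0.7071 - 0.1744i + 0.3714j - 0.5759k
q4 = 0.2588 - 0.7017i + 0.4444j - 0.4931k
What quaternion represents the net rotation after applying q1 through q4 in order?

q2 · q1 = -0.2603 + 0.0137i - 0.5442j - 0.7975k
q3 · q2 · q1 = -0.0707 - 0.5739i + 0.1412j + 0.8036k
q4 · q3 · q2 · q1 = -0.0875 + 0.3278i + 0.852j + 0.3988k
-0.0875 + 0.3278i + 0.852j + 0.3988k


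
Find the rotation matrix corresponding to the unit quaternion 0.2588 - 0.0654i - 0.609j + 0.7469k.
[[-0.8575, -0.3069, -0.4129], [0.4663, -0.1243, -0.8759], [0.2175, -0.9436, 0.2497]]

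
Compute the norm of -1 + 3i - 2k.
√14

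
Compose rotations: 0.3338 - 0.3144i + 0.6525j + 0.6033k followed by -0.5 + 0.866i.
0.1054 + 0.4463i - 0.8487j + 0.2634k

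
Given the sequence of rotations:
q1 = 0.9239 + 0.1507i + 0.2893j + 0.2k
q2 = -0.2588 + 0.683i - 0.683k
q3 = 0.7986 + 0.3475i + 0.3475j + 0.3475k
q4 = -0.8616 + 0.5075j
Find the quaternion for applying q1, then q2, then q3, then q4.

q2 · q1 = -0.2054 + 0.7896i - 0.3144j - 0.4852k
q3 · q2 · q1 = -0.1606 + 0.4998i + 0.1205j - 0.8425k
q4 · q3 · q2 · q1 = 0.0772 - 0.8582i - 0.1853j + 0.4722k
0.0772 - 0.8582i - 0.1853j + 0.4722k


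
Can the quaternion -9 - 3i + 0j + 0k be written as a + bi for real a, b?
Yes. The quaternion -9 - 3i has j- and k-coefficients y = z = 0, so it lies in the complex subalgebra spanned by 1 and i.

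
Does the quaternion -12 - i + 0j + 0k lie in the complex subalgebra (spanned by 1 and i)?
Yes. The quaternion -12 - i has j- and k-coefficients y = z = 0, so it lies in the complex subalgebra spanned by 1 and i.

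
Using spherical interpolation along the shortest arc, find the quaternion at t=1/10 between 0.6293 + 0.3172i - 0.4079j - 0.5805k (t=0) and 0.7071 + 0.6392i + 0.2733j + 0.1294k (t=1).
0.6767 + 0.3758i - 0.3488j - 0.5283k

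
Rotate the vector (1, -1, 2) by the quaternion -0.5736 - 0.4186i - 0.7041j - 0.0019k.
(1.04, -1.013, -1.973)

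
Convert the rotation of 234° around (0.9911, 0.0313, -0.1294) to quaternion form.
-0.454 + 0.8831i + 0.0279j - 0.1153k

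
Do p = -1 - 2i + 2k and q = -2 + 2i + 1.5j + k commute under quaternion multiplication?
No: pq = 4 - i + 4.5j - 8k ≠ 4 + 5i - 7.5j - 2k = qp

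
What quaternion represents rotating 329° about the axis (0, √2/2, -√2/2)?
-0.9636 + 0.189j - 0.189k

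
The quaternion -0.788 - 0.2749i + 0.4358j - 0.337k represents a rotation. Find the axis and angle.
axis = (-0.4465, 0.7078, -0.5474), θ = 284°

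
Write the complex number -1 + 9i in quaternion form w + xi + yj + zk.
-1 + 9i + 0j + 0k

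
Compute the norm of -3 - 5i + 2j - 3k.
√47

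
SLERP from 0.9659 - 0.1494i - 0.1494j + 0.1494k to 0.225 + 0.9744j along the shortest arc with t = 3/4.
0.5579 - 0.0548i + 0.8263j + 0.0548k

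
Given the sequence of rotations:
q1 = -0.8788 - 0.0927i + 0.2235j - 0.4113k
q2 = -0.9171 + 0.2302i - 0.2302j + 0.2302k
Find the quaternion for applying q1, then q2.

q2 · q1 = 0.9734 - 0.0741i + 0.0707j + 0.205k
0.9734 - 0.0741i + 0.0707j + 0.205k


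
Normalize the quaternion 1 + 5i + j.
0.1925 + 0.9623i + 0.1925j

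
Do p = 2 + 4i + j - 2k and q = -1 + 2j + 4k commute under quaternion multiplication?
No: pq = 4 + 4i - 13j + 18k ≠ 4 - 12i + 19j + 2k = qp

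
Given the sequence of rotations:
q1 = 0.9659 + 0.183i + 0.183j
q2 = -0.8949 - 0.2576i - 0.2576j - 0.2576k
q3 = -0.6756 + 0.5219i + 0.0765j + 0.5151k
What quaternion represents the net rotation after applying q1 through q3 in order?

q2 · q1 = -0.7701 - 0.3654i - 0.4597j - 0.2488k
q3 · q2 · q1 = 0.8743 + 0.0627i + 0.1933j - 0.4406k
0.8743 + 0.0627i + 0.1933j - 0.4406k


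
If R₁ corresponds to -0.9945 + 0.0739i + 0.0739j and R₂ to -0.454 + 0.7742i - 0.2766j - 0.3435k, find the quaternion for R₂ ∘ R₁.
0.4147 - 0.7781i + 0.2161j + 0.4193k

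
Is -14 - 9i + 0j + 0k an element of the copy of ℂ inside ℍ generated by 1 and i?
Yes. The quaternion -14 - 9i has j- and k-coefficients y = z = 0, so it lies in the complex subalgebra spanned by 1 and i.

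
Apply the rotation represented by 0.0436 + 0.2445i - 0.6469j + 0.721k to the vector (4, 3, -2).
(-5.236, 0.417, -1.186)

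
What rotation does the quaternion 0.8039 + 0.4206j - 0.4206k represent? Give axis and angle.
axis = (0, √2/2, -√2/2), θ = 73°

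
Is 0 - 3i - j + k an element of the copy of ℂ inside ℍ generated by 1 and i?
No. The quaternion -3i - j + k has j-coefficient y = -1 and k-coefficient z = 1, not both zero, so it does not lie in the complex subalgebra spanned by 1 and i.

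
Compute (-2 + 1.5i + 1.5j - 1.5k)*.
-2 - 1.5i - 1.5j + 1.5k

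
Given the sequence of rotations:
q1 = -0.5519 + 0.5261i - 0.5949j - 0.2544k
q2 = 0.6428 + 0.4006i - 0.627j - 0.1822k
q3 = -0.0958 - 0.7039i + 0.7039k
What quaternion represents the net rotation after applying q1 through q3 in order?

q2 · q1 = -0.9849 + 0.1682i - 0.0303j + 0.0286k
q3 · q2 · q1 = 0.1926 + 0.6985i + 0.1414j - 0.6747k
0.1926 + 0.6985i + 0.1414j - 0.6747k


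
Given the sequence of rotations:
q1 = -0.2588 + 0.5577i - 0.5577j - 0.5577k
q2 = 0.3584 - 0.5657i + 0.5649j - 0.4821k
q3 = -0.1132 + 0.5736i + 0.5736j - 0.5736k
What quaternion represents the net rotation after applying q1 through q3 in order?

q2 · q1 = 0.2689 - 0.2376i - 0.9304j - 0.0747k
q3 · q2 · q1 = 0.5967 - 0.3954i + 0.4387j - 0.5432k
0.5967 - 0.3954i + 0.4387j - 0.5432k


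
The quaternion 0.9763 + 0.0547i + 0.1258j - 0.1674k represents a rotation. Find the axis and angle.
axis = (0.2527, 0.5813, -0.7735), θ = 25°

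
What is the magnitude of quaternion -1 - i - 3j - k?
√12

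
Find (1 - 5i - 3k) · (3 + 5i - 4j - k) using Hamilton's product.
25 - 22i - 24j + 10k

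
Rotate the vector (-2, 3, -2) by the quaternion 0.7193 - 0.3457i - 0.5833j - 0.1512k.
(2.784, 0.427, -3.011)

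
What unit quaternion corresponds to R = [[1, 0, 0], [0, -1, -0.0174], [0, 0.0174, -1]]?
0.0087 + i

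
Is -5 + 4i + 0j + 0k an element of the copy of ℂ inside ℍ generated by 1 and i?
Yes. The quaternion -5 + 4i has j- and k-coefficients y = z = 0, so it lies in the complex subalgebra spanned by 1 and i.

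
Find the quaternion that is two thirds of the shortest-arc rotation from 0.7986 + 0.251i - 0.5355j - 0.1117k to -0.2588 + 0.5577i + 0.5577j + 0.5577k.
0.5204 - 0.3197i - 0.6394j - 0.4671k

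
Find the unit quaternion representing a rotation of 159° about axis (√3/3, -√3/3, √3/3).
0.1822 + 0.5677i - 0.5677j + 0.5677k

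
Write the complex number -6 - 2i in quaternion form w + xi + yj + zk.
-6 - 2i + 0j + 0k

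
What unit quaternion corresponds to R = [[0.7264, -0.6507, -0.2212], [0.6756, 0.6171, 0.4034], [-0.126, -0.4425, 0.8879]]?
0.8988 - 0.2353i - 0.0265j + 0.3689k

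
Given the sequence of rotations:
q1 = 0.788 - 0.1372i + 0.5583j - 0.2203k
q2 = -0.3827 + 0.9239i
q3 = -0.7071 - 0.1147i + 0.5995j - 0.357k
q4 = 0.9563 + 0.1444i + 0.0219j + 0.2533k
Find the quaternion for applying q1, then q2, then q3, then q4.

q2 · q1 = -0.1748 + 0.7805i - 0.0101j + 0.6001k
q3 · q2 · q1 = 0.4334 - 0.1757i - 0.3075j - 0.8287k
q4 · q3 · q2 · q1 = 0.6565 - 0.0457i - 0.2094j - 0.7233k
0.6565 - 0.0457i - 0.2094j - 0.7233k


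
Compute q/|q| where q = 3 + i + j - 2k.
0.7746 + 0.2582i + 0.2582j - 0.5164k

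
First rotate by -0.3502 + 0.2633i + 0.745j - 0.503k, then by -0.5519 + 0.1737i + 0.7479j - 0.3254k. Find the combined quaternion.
-0.5733 - 0.3399i - 0.6714j + 0.324k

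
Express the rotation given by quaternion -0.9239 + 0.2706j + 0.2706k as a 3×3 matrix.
[[0.7071, 0.5, -0.5], [-0.5, 0.8536, 0.1464], [0.5, 0.1464, 0.8536]]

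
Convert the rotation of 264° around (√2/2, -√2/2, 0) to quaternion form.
-0.6691 + 0.5255i - 0.5255j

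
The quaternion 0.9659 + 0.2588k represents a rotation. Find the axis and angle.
axis = (0, 0, 1), θ = π/6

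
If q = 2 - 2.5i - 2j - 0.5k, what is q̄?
2 + 2.5i + 2j + 0.5k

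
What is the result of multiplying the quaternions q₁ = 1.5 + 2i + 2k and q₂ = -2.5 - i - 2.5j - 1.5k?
1.25 - 1.5i - 2.75j - 12.25k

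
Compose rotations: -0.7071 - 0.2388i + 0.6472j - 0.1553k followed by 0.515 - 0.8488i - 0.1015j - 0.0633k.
-0.511 + 0.5339i + 0.2884j - 0.6088k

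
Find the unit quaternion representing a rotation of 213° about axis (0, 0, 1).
-0.284 + 0.9588k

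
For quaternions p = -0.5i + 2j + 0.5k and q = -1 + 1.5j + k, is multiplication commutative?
No: pq = -3.5 + 1.75i - 1.5j - 1.25k ≠ -3.5 - 0.75i - 2.5j + 0.25k = qp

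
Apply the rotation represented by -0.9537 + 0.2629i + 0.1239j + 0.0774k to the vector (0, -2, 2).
(-0.817, -0.658, 2.627)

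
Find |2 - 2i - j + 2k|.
√13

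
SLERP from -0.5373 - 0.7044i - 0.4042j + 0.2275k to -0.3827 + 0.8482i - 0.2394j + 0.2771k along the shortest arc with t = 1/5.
-0.3804 - 0.8653i - 0.2994j + 0.1298k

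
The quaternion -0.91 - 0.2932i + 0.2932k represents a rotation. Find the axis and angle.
axis = (-√2/2, 0, √2/2), θ = 311°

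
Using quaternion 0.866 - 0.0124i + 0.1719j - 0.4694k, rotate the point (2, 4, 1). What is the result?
(4.545, 0.462, -0.363)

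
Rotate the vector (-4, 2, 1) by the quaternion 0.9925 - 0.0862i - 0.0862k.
(-3.583, 2.796, 0.583)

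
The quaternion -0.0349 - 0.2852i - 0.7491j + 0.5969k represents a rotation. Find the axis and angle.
axis = (-0.2854, -0.7496, 0.5973), θ = 184°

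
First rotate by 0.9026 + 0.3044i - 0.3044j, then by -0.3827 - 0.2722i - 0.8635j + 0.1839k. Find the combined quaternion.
-0.5254 - 0.3062i - 0.6069j + 0.5117k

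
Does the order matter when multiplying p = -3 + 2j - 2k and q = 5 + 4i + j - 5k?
Yes: pq = -27 - 20i - j - 3k ≠ -27 - 4i + 15j + 13k = qp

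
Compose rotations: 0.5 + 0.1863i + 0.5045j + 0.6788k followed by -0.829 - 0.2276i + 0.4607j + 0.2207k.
-0.7543 - 0.0669i + 0.0077j - 0.653k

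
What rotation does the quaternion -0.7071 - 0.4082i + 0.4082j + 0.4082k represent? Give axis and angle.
axis = (-√3/3, √3/3, √3/3), θ = 3π/2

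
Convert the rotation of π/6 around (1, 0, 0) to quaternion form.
0.9659 + 0.2588i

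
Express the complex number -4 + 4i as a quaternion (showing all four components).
-4 + 4i + 0j + 0k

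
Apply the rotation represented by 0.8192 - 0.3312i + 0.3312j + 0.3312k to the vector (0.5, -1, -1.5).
(0.558, -1.543, -0.9)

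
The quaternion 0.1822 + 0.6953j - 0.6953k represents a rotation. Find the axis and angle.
axis = (0, √2/2, -√2/2), θ = 159°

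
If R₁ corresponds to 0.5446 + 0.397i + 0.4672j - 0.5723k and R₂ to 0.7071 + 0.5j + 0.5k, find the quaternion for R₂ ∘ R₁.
0.4376 - 0.239i + 0.8012j - 0.3309k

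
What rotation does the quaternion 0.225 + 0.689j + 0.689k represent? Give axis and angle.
axis = (0, √2/2, √2/2), θ = 154°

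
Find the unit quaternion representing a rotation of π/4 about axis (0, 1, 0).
0.9239 + 0.3827j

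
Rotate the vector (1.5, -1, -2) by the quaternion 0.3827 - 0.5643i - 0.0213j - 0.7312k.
(-2.307, -1.023, 0.939)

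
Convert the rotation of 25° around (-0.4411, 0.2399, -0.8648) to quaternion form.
0.9763 - 0.0955i + 0.0519j - 0.1872k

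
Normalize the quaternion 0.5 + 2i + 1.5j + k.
0.1826 + 0.7303i + 0.5477j + 0.3651k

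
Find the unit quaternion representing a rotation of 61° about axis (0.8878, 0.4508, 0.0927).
0.8616 + 0.4506i + 0.2288j + 0.047k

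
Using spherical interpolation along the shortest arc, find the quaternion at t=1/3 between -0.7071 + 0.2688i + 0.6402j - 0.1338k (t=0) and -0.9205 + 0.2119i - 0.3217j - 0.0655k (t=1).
-0.8855 + 0.2823i + 0.3474j - 0.1248k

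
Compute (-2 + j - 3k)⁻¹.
-0.1429 - 0.0714j + 0.2143k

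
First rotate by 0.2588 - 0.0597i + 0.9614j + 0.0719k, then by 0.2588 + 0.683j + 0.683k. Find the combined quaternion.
-0.6388 - 0.623i + 0.3848j + 0.2361k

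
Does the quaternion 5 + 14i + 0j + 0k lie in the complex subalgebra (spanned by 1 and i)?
Yes. The quaternion 5 + 14i has j- and k-coefficients y = z = 0, so it lies in the complex subalgebra spanned by 1 and i.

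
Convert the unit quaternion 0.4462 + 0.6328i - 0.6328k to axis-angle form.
axis = (√2/2, 0, -√2/2), θ = 127°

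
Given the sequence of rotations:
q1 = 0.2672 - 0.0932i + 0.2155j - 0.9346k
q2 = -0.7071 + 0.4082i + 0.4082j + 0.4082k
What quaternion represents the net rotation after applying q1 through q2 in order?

q2 · q1 = 0.1426 - 0.2945i + 0.3002j + 0.8959k
0.1426 - 0.2945i + 0.3002j + 0.8959k


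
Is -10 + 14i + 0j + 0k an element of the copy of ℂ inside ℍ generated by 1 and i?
Yes. The quaternion -10 + 14i has j- and k-coefficients y = z = 0, so it lies in the complex subalgebra spanned by 1 and i.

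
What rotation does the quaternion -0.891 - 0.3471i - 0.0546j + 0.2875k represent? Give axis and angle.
axis = (-0.7645, -0.1203, 0.6333), θ = 306°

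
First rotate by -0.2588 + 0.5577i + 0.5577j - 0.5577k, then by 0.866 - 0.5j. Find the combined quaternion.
0.0547 + 0.7618i + 0.6124j - 0.2041k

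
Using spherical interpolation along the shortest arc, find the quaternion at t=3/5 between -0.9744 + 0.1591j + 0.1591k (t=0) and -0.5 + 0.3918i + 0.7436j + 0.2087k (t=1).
-0.7623 + 0.256i + 0.557j + 0.2075k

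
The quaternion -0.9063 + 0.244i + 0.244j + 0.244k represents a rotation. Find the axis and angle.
axis = (√3/3, √3/3, √3/3), θ = 310°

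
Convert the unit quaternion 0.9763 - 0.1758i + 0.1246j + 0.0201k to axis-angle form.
axis = (-0.8123, 0.5757, 0.0929), θ = 25°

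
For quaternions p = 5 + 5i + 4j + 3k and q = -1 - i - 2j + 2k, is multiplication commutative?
No: pq = 2 + 4i - 27j + k ≠ 2 - 24i - j + 13k = qp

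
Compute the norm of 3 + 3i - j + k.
√20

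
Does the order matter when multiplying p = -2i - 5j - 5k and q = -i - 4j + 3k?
Yes: pq = -7 - 35i + 11j + 3k ≠ -7 + 35i - 11j - 3k = qp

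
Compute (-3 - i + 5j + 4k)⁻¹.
-0.0588 + 0.0196i - 0.098j - 0.0784k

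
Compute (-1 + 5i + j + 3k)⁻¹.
-0.0278 - 0.1389i - 0.0278j - 0.0833k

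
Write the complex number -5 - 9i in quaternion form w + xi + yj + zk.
-5 - 9i + 0j + 0k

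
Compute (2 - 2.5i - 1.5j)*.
2 + 2.5i + 1.5j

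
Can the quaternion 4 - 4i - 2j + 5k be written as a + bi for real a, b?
No. The quaternion 4 - 4i - 2j + 5k has j-coefficient y = -2 and k-coefficient z = 5, not both zero, so it does not lie in the complex subalgebra spanned by 1 and i.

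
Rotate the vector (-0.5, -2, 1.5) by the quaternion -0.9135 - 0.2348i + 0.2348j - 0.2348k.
(0.211, -2.527, 0.262)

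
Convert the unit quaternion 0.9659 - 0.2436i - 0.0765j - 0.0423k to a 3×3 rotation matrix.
[[0.9847, 0.119, -0.1272], [-0.0444, 0.8777, 0.4771], [0.1684, -0.4641, 0.8696]]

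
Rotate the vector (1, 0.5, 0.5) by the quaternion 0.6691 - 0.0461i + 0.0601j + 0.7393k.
(-0.592, 1.01, 0.359)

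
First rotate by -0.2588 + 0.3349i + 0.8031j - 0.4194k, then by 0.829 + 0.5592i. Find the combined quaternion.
-0.4018 + 0.1329i + 0.9003j + 0.1014k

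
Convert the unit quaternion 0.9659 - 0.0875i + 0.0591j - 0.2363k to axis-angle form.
axis = (-0.3381, 0.2283, -0.913), θ = π/6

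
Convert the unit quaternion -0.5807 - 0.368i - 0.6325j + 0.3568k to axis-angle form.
axis = (-0.452, -0.7769, 0.4383), θ = 251°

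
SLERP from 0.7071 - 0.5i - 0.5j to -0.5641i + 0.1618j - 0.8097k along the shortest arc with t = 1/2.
0.4562 - 0.6865i - 0.2182j - 0.5224k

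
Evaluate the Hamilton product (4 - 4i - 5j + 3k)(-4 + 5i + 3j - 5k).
34 + 52i + 27j - 19k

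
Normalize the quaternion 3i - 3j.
0.7071i - 0.7071j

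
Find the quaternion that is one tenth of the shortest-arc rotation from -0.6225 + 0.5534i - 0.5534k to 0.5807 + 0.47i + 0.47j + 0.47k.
-0.6637 + 0.4633i - 0.0604j - 0.5841k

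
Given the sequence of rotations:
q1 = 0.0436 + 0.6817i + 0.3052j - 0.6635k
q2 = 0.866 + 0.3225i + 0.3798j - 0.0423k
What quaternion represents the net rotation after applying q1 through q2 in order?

q2 · q1 = -0.3261 + 0.3653i + 0.466j - 0.7369k
-0.3261 + 0.3653i + 0.466j - 0.7369k


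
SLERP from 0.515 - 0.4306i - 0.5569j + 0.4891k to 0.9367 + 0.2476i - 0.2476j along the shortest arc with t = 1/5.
0.6645 - 0.3096i - 0.5359j + 0.4188k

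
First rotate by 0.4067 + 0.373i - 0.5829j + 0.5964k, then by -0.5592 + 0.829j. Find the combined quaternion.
0.2558 + 0.2858i + 0.6631j - 0.6427k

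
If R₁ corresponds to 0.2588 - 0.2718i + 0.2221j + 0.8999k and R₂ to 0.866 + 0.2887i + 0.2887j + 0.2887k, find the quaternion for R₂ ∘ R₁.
-0.0213 + 0.035i - 0.0712j + 0.9966k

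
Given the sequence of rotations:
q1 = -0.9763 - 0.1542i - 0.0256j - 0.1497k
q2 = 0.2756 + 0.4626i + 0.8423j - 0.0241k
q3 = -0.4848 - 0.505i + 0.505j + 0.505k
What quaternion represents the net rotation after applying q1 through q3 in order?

q2 · q1 = -0.1798 - 0.6208i - 0.7564j + 0.1003k
q3 · q2 · q1 = 0.105 + 0.8244i + 0.0131j + 0.5561k
0.105 + 0.8244i + 0.0131j + 0.5561k


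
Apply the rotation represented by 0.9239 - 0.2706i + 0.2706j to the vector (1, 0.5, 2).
(1.78, 1.28, 0.664)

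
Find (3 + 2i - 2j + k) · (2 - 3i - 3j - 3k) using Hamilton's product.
9 + 4i - 10j - 19k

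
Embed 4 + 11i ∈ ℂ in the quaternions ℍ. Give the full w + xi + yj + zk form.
4 + 11i + 0j + 0k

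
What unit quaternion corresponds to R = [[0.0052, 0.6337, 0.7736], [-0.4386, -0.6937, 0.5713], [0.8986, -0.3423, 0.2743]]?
-0.3827 + 0.5968i + 0.0817j + 0.7005k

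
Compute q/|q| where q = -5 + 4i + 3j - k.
-0.7001 + 0.5601i + 0.4201j - 0.14k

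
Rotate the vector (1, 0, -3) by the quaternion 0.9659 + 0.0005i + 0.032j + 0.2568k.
(0.68, 0.45, -3.055)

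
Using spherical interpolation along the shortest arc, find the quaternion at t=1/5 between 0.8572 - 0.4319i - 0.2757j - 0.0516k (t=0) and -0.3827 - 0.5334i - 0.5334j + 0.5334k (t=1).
0.694 - 0.5711i - 0.4234j + 0.1138k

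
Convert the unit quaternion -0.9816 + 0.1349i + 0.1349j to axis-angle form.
axis = (√2/2, √2/2, 0), θ = 338°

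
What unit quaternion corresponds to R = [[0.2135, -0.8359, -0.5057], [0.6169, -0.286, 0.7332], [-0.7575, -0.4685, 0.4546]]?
0.5878 - 0.5111i + 0.1071j + 0.6179k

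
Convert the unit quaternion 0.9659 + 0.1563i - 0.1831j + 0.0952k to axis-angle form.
axis = (0.6038, -0.7073, 0.3677), θ = π/6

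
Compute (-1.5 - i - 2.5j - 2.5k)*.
-1.5 + i + 2.5j + 2.5k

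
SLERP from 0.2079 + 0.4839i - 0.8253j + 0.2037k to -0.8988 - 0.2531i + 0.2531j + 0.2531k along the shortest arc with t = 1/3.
0.5153 + 0.4635i - 0.719j + 0.0512k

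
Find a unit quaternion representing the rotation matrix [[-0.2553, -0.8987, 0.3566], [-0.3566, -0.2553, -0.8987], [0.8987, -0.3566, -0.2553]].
0.2419 + 0.5602i - 0.5602j + 0.5602k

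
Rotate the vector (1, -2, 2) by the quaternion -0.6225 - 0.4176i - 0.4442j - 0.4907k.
(2.529, 0.475, -1.542)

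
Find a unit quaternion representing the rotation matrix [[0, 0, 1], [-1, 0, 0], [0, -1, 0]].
-0.5 + 0.5i - 0.5j + 0.5k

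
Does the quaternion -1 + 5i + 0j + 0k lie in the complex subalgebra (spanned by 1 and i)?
Yes. The quaternion -1 + 5i has j- and k-coefficients y = z = 0, so it lies in the complex subalgebra spanned by 1 and i.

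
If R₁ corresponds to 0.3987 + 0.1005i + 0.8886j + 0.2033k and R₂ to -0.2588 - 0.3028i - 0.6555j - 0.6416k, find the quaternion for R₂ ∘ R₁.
0.6402 + 0.2901i - 0.4942j - 0.5116k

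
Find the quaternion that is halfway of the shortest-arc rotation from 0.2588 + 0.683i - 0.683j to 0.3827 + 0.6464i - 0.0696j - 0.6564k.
0.36 + 0.7459i - 0.4223j - 0.3683k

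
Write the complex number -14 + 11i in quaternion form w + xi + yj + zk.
-14 + 11i + 0j + 0k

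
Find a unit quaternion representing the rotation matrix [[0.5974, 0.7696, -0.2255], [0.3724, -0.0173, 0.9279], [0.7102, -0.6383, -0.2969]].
0.5664 - 0.6913i - 0.413j - 0.1753k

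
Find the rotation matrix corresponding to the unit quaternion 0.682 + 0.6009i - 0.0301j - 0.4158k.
[[0.6524, 0.531, -0.5408], [-0.6033, -0.0679, -0.7946], [-0.4587, 0.8447, 0.276]]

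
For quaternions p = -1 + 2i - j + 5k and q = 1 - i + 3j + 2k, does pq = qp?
No: pq = -6 - 14i - 13j + 8k ≠ -6 + 20i + 5j - 2k = qp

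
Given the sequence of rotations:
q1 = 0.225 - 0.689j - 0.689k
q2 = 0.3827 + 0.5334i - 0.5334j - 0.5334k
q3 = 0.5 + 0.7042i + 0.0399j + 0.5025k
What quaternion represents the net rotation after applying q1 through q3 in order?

q2 · q1 = -0.6489 + 0.12i - 0.0162j - 0.7512k
q3 · q2 · q1 = -0.0308 - 0.4188i + 0.5553j - 0.7179k
-0.0308 - 0.4188i + 0.5553j - 0.7179k


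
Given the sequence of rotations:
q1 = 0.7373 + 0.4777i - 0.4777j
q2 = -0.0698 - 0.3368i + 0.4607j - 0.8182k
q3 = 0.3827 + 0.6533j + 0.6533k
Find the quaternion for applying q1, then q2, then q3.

q2 · q1 = 0.3295 - 0.6725i - 0.0178j - 0.6624k
q3 · q2 · q1 = 0.5705 - 0.6785i - 0.2309j + 0.4011k
0.5705 - 0.6785i - 0.2309j + 0.4011k


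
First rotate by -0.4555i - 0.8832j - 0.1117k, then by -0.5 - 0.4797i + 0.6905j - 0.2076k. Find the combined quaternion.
0.3682 - 0.0327i + 0.4826j + 0.794k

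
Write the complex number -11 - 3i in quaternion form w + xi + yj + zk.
-11 - 3i + 0j + 0k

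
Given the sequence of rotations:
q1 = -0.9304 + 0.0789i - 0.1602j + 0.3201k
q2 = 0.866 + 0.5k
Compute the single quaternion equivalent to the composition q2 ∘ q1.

q2 · q1 = -0.9658 + 0.1484i - 0.0993j - 0.188k
-0.9658 + 0.1484i - 0.0993j - 0.188k


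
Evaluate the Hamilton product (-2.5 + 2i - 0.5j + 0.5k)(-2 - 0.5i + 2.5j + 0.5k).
7 - 4.25i - 6.5j + 2.5k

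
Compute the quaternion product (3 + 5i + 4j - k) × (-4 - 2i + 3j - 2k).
-16 - 31i + 5j + 21k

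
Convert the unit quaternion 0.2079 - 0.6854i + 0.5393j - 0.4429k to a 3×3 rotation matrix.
[[0.026, -0.5551, 0.8314], [-0.9234, -0.3319, -0.1927], [0.3829, -0.7627, -0.5212]]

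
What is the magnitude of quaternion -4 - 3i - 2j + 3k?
√38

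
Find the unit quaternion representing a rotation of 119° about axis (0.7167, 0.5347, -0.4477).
0.5075 + 0.6175i + 0.4607j - 0.3858k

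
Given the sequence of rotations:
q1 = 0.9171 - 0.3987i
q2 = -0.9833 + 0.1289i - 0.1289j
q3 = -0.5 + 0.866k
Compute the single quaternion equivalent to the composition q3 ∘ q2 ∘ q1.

q2 · q1 = -0.8504 + 0.5103i - 0.1182j - 0.0514k
q3 · q2 · q1 = 0.4697 - 0.1528i + 0.501j - 0.7107k
0.4697 - 0.1528i + 0.501j - 0.7107k


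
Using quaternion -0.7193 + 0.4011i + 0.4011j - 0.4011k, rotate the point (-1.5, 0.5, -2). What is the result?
(1.135, -1.68, -1.545)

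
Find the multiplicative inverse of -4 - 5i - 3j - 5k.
-0.0533 + 0.0667i + 0.04j + 0.0667k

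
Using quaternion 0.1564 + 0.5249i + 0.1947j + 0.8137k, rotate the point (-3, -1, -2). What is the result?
(-0.58, -0.807, -3.607)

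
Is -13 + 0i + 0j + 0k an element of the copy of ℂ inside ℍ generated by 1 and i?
Yes. The quaternion -13 has j- and k-coefficients y = z = 0, so it lies in the complex subalgebra spanned by 1 and i.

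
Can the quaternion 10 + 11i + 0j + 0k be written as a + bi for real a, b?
Yes. The quaternion 10 + 11i has j- and k-coefficients y = z = 0, so it lies in the complex subalgebra spanned by 1 and i.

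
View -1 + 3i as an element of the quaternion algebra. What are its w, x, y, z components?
-1 + 3i + 0j + 0k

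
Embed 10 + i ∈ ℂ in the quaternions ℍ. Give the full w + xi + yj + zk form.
10 + i + 0j + 0k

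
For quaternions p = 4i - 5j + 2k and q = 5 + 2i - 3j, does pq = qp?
No: pq = -23 + 26i - 21j + 8k ≠ -23 + 14i - 29j + 12k = qp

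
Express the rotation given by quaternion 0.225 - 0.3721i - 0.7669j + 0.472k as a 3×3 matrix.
[[-0.6218, 0.3583, -0.6964], [0.7831, 0.2775, -0.5565], [-0.0062, -0.8914, -0.4532]]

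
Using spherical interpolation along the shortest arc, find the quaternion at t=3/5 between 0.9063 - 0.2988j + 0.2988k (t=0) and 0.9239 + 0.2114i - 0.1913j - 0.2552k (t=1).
0.9597 + 0.1321i - 0.2456j - 0.0334k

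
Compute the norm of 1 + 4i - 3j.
√26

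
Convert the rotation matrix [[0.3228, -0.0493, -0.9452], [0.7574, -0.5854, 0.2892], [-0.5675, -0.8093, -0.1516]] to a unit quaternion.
-0.3827 + 0.7176i + 0.2467j - 0.527k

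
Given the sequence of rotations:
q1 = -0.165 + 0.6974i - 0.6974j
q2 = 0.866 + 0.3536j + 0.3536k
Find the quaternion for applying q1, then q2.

q2 · q1 = 0.1037 + 0.8505i - 0.4157j - 0.3049k
0.1037 + 0.8505i - 0.4157j - 0.3049k


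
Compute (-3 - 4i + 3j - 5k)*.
-3 + 4i - 3j + 5k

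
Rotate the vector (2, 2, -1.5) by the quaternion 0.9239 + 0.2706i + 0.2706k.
(0.487, 3.164, 0.013)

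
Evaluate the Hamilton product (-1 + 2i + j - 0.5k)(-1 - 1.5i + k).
4.5 + 0.5i - 2.25j + k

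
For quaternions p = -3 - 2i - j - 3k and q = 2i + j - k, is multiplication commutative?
No: pq = 2 - 2i - 11j + 3k ≠ 2 - 10i + 5j + 3k = qp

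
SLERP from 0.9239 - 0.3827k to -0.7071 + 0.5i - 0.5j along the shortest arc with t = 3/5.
0.8713 - 0.3255i + 0.3255j - 0.1703k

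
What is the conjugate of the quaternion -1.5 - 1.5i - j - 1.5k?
-1.5 + 1.5i + j + 1.5k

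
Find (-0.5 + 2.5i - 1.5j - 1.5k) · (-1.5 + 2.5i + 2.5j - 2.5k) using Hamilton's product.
-5.5 + 2.5i + 3.5j + 13.5k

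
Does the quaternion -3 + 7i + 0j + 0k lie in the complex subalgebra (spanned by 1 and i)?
Yes. The quaternion -3 + 7i has j- and k-coefficients y = z = 0, so it lies in the complex subalgebra spanned by 1 and i.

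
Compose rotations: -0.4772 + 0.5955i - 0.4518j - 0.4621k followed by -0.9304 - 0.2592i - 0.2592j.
0.4812 - 0.3106i + 0.4243j + 0.7014k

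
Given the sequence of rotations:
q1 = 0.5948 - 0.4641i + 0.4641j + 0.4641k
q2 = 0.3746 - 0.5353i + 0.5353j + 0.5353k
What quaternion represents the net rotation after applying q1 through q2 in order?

q2 · q1 = -0.5225 - 0.4922i + 0.4922j + 0.4922k
-0.5225 - 0.4922i + 0.4922j + 0.4922k


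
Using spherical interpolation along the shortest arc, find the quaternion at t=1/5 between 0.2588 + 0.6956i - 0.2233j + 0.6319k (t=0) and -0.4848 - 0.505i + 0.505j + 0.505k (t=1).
0.3607 + 0.7568i - 0.3343j + 0.4307k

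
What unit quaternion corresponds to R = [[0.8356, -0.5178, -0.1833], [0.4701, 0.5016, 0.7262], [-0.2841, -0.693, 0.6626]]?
0.866 - 0.4097i + 0.0291j + 0.2852k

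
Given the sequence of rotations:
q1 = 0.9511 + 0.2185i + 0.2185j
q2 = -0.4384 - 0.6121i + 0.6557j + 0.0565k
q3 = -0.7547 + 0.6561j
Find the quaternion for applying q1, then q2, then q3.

q2 · q1 = -0.4265 - 0.6903i + 0.5402j - 0.2233k
q3 · q2 · q1 = -0.0325 + 0.3745i - 0.6875j + 0.6214k
-0.0325 + 0.3745i - 0.6875j + 0.6214k


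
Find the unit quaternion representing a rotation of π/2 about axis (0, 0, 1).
0.7071 + 0.7071k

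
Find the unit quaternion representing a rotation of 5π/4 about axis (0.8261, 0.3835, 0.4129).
-0.3827 + 0.7632i + 0.3543j + 0.3815k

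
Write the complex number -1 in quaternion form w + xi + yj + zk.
-1 + 0i + 0j + 0k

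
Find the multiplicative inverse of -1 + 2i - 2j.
-0.1111 - 0.2222i + 0.2222j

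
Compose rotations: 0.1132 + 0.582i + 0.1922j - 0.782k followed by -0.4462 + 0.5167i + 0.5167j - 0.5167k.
-0.8546 - 0.5059i + 0.0761j + 0.089k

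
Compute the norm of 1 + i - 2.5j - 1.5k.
3.24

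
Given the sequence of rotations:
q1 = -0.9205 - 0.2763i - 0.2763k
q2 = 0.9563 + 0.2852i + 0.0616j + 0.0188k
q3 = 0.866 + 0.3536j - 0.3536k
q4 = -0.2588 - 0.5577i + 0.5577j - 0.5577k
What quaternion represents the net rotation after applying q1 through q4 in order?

q2 · q1 = -0.7963 - 0.5438i + 0.0169j - 0.2645k
q3 · q2 · q1 = -0.7891 - 0.5585i - 0.0746j + 0.2448k
q4 · q3 · q2 · q1 = 0.0709 + 0.6795i + 0.0272j + 0.7298k
0.0709 + 0.6795i + 0.0272j + 0.7298k


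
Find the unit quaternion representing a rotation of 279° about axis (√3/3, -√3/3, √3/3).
-0.7604 + 0.375i - 0.375j + 0.375k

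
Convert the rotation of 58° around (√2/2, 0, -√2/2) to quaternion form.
0.8746 + 0.3428i - 0.3428k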